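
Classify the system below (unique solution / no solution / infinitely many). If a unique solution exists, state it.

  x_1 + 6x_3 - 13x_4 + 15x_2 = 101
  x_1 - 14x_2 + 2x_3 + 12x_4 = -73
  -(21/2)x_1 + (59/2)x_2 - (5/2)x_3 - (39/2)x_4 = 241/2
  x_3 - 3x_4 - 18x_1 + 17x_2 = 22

Row-reduce:
R2 ← R2 − 1·R1.
R3 ← R3 + 21/2·R1.
R4 ← R4 + 18·R1.
R2 ← R2 / (-29).
R1 ← R1 − 15·R2.
R3 ← R3 − 187·R2.
R4 ← R4 − 287·R2.
R3 ← R3 / (2013/58).
R1 ← R1 − 114/29·R3.
R2 ← R2 − 4/29·R3.
R4 ← R4 − 2013/29·R3.
Rank is 3 with 4 unknowns, leaving x_4 free.

infinitely many solutions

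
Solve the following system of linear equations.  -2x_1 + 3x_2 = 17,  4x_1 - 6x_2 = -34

Row-reduce:
R1 ← R1 / (-2).
R2 ← R2 − 4·R1.
Rank is 1 with 2 unknowns, leaving x_2 free.

infinitely many solutions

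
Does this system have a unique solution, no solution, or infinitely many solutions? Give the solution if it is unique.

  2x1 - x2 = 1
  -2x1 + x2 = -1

infinitely many solutions

Row-reduce:
R1 ← R1 / (2).
R2 ← R2 + 2·R1.
Rank is 1 with 2 unknowns, leaving x2 free.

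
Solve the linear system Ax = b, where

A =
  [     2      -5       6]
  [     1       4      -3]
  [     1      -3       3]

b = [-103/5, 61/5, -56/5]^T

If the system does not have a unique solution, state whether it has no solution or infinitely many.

Row-reduce the augmented matrix:
R1 ← R1 / (2).
R2 ← R2 − 1·R1.
R3 ← R3 − 1·R1.
R2 ← R2 / (13/2).
R1 ← R1 + 5/2·R2.
R3 ← R3 + 1/2·R2.
R3 ← R3 / (-6/13).
R1 ← R1 − 9/13·R3.
R2 ← R2 + 12/13·R3.
Reading off the reduced rows gives x_1 = -2/5, x_2 = 9/5, x_3 = -9/5.

x_1 = -2/5, x_2 = 9/5, x_3 = -9/5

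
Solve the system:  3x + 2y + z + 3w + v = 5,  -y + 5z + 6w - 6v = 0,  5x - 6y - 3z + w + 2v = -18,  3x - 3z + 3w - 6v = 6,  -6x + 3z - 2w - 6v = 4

Row-reduce the augmented matrix:
R1 ← R1 / (3).
R3 ← R3 − 5·R1.
R4 ← R4 − 3·R1.
R5 ← R5 + 6·R1.
R2 ← R2 / (-1).
R1 ← R1 − 2/3·R2.
R3 ← R3 + 28/3·R2.
R4 ← R4 + 2·R2.
R5 ← R5 − 4·R2.
R3 ← R3 / (-154/3).
R1 ← R1 − 11/3·R3.
R2 ← R2 + 5·R3.
R4 ← R4 + 14·R3.
R5 ← R5 − 25·R3.
R4 ← R4 / (48/11).
R1 ← R1 − 5/7·R4.
R2 ← R2 + 12/77·R4.
R3 ← R3 − 90/77·R4.
R5 ← R5 + 94/77·R4.
R5 ← R5 / (-97/28).
R1 ← R1 − 115/56·R5.
R2 ← R2 − 1/7·R5.
R3 ← R3 − 47/28·R5.
R4 ← R4 + 19/8·R5.
Reading off the reduced rows gives x = 1/2, y = 3, z = 0, w = -1/2, v = -1.

x = 1/2, y = 3, z = 0, w = -1/2, v = -1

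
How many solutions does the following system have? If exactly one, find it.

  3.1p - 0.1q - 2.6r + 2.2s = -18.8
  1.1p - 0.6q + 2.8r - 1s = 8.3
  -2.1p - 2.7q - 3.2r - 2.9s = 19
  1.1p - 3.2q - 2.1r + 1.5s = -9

p = -1, q = -1, r = 1, s = -6

Row-reduce the augmented matrix:
R1 ← R1 / (31/10).
R2 ← R2 − 11/10·R1.
R3 ← R3 + 21/10·R1.
R4 ← R4 − 11/10·R1.
R2 ← R2 / (-35/62).
R1 ← R1 + 1/31·R2.
R3 ← R3 + 429/155·R2.
R4 ← R4 + 981/310·R2.
R3 ← R3 / (-20311/875).
R1 ← R1 + 184/175·R3.
R2 ← R2 + 1154/175·R3.
R4 ← R4 + 38579/1750·R3.
R4 ← R4 / (304563/81244).
R1 ← R1 − 9746/20311·R4.
R2 ← R2 − 21827/20311·R4.
R3 ← R3 + 12811/40622·R4.
Reading off the reduced rows gives p = -1, q = -1, r = 1, s = -6.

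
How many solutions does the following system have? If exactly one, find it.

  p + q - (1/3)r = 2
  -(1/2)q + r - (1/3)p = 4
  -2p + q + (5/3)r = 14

p = 0, q = 4, r = 6

Row-reduce the augmented matrix:
R2 ← R2 + 1/3·R1.
R3 ← R3 + 2·R1.
R2 ← R2 / (-1/6).
R1 ← R1 − 1·R2.
R3 ← R3 − 3·R2.
R3 ← R3 / (17).
R1 ← R1 − 5·R3.
R2 ← R2 + 16/3·R3.
Reading off the reduced rows gives p = 0, q = 4, r = 6.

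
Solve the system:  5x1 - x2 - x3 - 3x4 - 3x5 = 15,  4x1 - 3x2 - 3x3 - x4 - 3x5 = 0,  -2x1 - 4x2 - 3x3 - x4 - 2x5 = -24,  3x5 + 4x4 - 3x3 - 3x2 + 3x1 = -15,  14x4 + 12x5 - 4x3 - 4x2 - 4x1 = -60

Row-reduce:
R1 ← R1 / (5).
R2 ← R2 − 4·R1.
R3 ← R3 + 2·R1.
R4 ← R4 − 3·R1.
R5 ← R5 + 4·R1.
R2 ← R2 / (-11/5).
R1 ← R1 + 1/5·R2.
R3 ← R3 + 22/5·R2.
R4 ← R4 + 12/5·R2.
R5 ← R5 + 24/5·R2.
R2 ← R2 − 1·R3.
R4 ← R4 / (47/11).
R1 ← R1 + 8/11·R4.
R2 ← R2 − 48/11·R4.
R3 ← R3 + 5·R4.
R5 ← R5 − 94/11·R4.
Rank is 4 with 5 unknowns, leaving x5 free.

infinitely many solutions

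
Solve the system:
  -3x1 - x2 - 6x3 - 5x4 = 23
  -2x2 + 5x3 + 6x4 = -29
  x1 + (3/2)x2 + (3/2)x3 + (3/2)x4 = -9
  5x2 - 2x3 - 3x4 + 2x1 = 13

Row-reduce:
R1 ← R1 / (-3).
R3 ← R3 − 1·R1.
R4 ← R4 − 2·R1.
R2 ← R2 / (-2).
R1 ← R1 − 1/3·R2.
R3 ← R3 − 7/6·R2.
R4 ← R4 − 13/3·R2.
R3 ← R3 / (29/12).
R1 ← R1 − 17/6·R3.
R2 ← R2 + 5/2·R3.
R4 ← R4 − 29/6·R3.
Row 4 reduces to 0 = 2, a contradiction. The system is inconsistent.

no solution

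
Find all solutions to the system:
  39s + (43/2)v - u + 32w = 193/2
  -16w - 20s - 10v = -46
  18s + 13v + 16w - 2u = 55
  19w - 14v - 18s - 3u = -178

infinitely many solutions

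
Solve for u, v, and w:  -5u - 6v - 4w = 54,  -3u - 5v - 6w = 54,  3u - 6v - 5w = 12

Row-reduce the augmented matrix:
R1 ← R1 / (-5).
R2 ← R2 + 3·R1.
R3 ← R3 − 3·R1.
R2 ← R2 / (-7/5).
R1 ← R1 − 6/5·R2.
R3 ← R3 + 48/5·R2.
R3 ← R3 / (121/7).
R1 ← R1 + 16/7·R3.
R2 ← R2 − 18/7·R3.
Reading off the reduced rows gives u = -6, v = 0, w = -6.

u = -6, v = 0, w = -6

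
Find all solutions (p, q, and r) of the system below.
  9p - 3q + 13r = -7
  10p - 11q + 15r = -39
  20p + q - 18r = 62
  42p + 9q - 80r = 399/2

Row-reduce:
R1 ← R1 / (9).
R2 ← R2 − 10·R1.
R3 ← R3 − 20·R1.
R4 ← R4 − 42·R1.
R2 ← R2 / (-23/3).
R1 ← R1 + 1/3·R2.
R3 ← R3 − 23/3·R2.
R4 ← R4 − 23·R2.
R3 ← R3 / (-139/3).
R1 ← R1 − 98/69·R3.
R2 ← R2 + 5/69·R3.
R4 ← R4 + 139·R3.
Row 4 reduces to 0 = -1/2, a contradiction. The system is inconsistent.

no solution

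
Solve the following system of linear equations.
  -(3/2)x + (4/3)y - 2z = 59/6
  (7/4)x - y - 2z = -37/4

infinitely many solutions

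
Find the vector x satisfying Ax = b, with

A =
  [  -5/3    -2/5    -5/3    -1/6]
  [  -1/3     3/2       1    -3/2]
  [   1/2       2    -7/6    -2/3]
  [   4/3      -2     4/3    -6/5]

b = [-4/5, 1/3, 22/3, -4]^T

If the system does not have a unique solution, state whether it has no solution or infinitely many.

x_1 = 2, x_2 = 2, x_3 = -2, x_4 = 0

Row-reduce the augmented matrix:
R1 ← R1 / (-5/3).
R2 ← R2 + 1/3·R1.
R3 ← R3 − 1/2·R1.
R4 ← R4 − 4/3·R1.
R2 ← R2 / (79/50).
R1 ← R1 − 6/25·R2.
R3 ← R3 − 47/25·R2.
R4 ← R4 + 58/25·R2.
R3 ← R3 / (-257/79).
R1 ← R1 − 63/79·R3.
R2 ← R2 − 200/237·R3.
R4 ← R4 − 464/237·R3.
R4 ← R4 / (-11056/3855).
R1 ← R1 − 591/1028·R4.
R2 ← R2 + 170/257·R4.
R3 ← R3 + 325/1028·R4.
Reading off the reduced rows gives x_1 = 2, x_2 = 2, x_3 = -2, x_4 = 0.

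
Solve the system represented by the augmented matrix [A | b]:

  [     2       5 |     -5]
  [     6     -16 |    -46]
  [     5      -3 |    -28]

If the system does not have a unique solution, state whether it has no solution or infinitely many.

x_1 = -5, x_2 = 1

Row-reduce the augmented matrix:
R1 ← R1 / (2).
R2 ← R2 − 6·R1.
R3 ← R3 − 5·R1.
R2 ← R2 / (-31).
R1 ← R1 − 5/2·R2.
R3 ← R3 + 31/2·R2.
R3 reduces to 0 = 0, so the extra equation is consistent.
Reading off the reduced rows gives x_1 = -5, x_2 = 1.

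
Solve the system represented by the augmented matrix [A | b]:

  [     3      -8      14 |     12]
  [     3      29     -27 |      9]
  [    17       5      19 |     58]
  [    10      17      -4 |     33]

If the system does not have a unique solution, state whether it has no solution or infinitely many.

Row-reduce:
R1 ← R1 / (3).
R2 ← R2 − 3·R1.
R3 ← R3 − 17·R1.
R4 ← R4 − 10·R1.
R2 ← R2 / (37).
R1 ← R1 + 8/3·R2.
R3 ← R3 − 151/3·R2.
R4 ← R4 − 131/3·R2.
R3 ← R3 / (-506/111).
R1 ← R1 − 190/111·R3.
R2 ← R2 + 41/37·R3.
R4 ← R4 + 253/111·R3.
Row 4 reduces to 0 = -1/2, a contradiction. The system is inconsistent.

no solution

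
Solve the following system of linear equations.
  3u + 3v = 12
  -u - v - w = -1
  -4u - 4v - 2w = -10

infinitely many solutions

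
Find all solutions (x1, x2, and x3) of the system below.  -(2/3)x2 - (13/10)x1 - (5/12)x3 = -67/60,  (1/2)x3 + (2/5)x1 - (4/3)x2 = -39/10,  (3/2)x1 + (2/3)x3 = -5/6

Row-reduce:
R1 ← R1 / (-13/10).
R2 ← R2 − 2/5·R1.
R3 ← R3 − 3/2·R1.
R2 ← R2 / (-20/13).
R1 ← R1 − 20/39·R2.
R3 ← R3 + 10/13·R2.
Rank is 2 with 3 unknowns, leaving x3 free.

infinitely many solutions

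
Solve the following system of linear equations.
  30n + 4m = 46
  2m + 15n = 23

Row-reduce:
R1 ← R1 / (4).
R2 ← R2 − 2·R1.
Rank is 1 with 2 unknowns, leaving n free.

infinitely many solutions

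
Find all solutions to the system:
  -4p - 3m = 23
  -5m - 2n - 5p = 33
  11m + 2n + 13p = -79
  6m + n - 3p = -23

m = -5, n = 1, p = -2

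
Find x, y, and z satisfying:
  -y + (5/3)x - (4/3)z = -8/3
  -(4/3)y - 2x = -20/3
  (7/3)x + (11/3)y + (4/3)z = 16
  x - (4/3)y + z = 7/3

x = 2, y = 2, z = 3

Row-reduce the augmented matrix:
R1 ← R1 / (5/3).
R2 ← R2 + 2·R1.
R3 ← R3 − 7/3·R1.
R4 ← R4 − 1·R1.
R2 ← R2 / (-38/15).
R1 ← R1 + 3/5·R2.
R3 ← R3 − 76/15·R2.
R4 ← R4 + 11/15·R2.
Swap R3 and R4.
R3 ← R3 / (43/19).
R1 ← R1 + 8/19·R3.
R2 ← R2 − 12/19·R3.
R4 reduces to 0 = 0, so the extra equation is consistent.
Reading off the reduced rows gives x = 2, y = 2, z = 3.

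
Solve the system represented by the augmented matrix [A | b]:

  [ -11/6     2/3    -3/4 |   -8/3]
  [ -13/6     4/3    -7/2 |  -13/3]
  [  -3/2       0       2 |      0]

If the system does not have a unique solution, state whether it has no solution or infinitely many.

Row-reduce:
R1 ← R1 / (-11/6).
R2 ← R2 + 13/6·R1.
R3 ← R3 + 3/2·R1.
R2 ← R2 / (6/11).
R1 ← R1 + 4/11·R2.
R3 ← R3 + 6/11·R2.
Row 3 reduces to 0 = 1, a contradiction. The system is inconsistent.

no solution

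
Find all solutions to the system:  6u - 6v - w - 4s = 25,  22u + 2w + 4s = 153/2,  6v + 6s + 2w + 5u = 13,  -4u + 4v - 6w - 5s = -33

Row-reduce:
R1 ← R1 / (6).
R2 ← R2 − 22·R1.
R3 ← R3 − 5·R1.
R4 ← R4 + 4·R1.
R2 ← R2 / (22).
R1 ← R1 + 1·R2.
R3 ← R3 − 11·R2.
Swap R3 and R4.
R3 ← R3 / (-20/3).
R1 ← R1 − 1/11·R3.
R2 ← R2 − 17/66·R3.
Row 4 reduces to 0 = -1/4, a contradiction. The system is inconsistent.

no solution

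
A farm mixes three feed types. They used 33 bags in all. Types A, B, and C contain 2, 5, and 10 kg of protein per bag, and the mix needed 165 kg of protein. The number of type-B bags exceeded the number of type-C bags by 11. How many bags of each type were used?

type-A bags: 10, type-B bags: 17, type-C bags: 6

Let a = type-A bags, b = type-B bags, c = type-C bags.
  a + b + c = 33
  2a + 5b + 10c = 165
  b - c = 11
Row-reduce the augmented matrix:
R2 ← R2 − 2·R1.
R2 ← R2 / (3).
R1 ← R1 − 1·R2.
R3 ← R3 − 1·R2.
R3 ← R3 / (-11/3).
R1 ← R1 + 5/3·R3.
R2 ← R2 − 8/3·R3.
Reading off the reduced rows gives a = 10, b = 17, c = 6.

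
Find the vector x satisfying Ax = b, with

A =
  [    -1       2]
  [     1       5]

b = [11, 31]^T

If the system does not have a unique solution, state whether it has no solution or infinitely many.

From equation 1: x_1 = -11 + 2·x_2.
Substitute into equation 2 and solve: x_2 = 6.
Then x_1 = 1.

x_1 = 1, x_2 = 6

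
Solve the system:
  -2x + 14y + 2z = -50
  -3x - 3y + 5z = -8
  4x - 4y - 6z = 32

no solution

Row-reduce:
R1 ← R1 / (-2).
R2 ← R2 + 3·R1.
R3 ← R3 − 4·R1.
R2 ← R2 / (-24).
R1 ← R1 + 7·R2.
R3 ← R3 − 24·R2.
Row 3 reduces to 0 = -1, a contradiction. The system is inconsistent.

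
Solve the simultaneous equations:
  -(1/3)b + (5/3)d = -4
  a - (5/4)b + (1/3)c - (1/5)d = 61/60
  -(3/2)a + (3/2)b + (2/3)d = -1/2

infinitely many solutions

Row-reduce:
Swap R1 and R2.
R3 ← R3 + 3/2·R1.
R2 ← R2 / (-1/3).
R1 ← R1 + 5/4·R2.
R3 ← R3 + 3/8·R2.
R3 ← R3 / (1/2).
R1 ← R1 − 1/3·R3.
Rank is 3 with 4 unknowns, leaving d free.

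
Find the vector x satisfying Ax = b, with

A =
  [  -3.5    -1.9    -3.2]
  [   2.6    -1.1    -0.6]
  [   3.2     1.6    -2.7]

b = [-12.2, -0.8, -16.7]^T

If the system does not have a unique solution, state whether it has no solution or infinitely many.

Row-reduce the augmented matrix:
R1 ← R1 / (-7/2).
R2 ← R2 − 13/5·R1.
R3 ← R3 − 16/5·R1.
R2 ← R2 / (-879/350).
R1 ← R1 − 19/35·R2.
R3 ← R3 + 24/175·R2.
R3 ← R3 / (-16007/2930).
R1 ← R1 − 238/879·R3.
R2 ← R2 − 1042/879·R3.
Reading off the reduced rows gives x_1 = 0, x_2 = -2, x_3 = 5.

x_1 = 0, x_2 = -2, x_3 = 5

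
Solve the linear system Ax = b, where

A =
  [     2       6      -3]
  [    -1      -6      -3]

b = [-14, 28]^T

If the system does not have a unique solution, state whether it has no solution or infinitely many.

Row-reduce:
R1 ← R1 / (2).
R2 ← R2 + 1·R1.
R2 ← R2 / (-3).
R1 ← R1 − 3·R2.
Rank is 2 with 3 unknowns, leaving x_3 free.

infinitely many solutions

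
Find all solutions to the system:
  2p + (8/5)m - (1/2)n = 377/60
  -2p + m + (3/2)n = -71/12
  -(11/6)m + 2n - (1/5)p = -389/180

Row-reduce the augmented matrix:
R1 ← R1 / (8/5).
R2 ← R2 − 1·R1.
R3 ← R3 + 11/6·R1.
R2 ← R2 / (29/16).
R1 ← R1 + 5/16·R2.
R3 ← R3 − 137/96·R2.
R3 ← R3 / (2023/435).
R1 ← R1 − 20/29·R3.
R2 ← R2 + 52/29·R3.
Reading off the reduced rows gives m = 1/3, n = -1/2, p = 11/4.

m = 1/3, n = -1/2, p = 11/4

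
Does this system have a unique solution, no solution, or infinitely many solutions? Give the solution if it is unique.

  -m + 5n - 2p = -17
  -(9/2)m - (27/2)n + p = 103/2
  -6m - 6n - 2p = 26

infinitely many solutions

Row-reduce:
R1 ← R1 / (-1).
R2 ← R2 + 9/2·R1.
R3 ← R3 + 6·R1.
R2 ← R2 / (-36).
R1 ← R1 + 5·R2.
R3 ← R3 + 36·R2.
Rank is 2 with 3 unknowns, leaving p free.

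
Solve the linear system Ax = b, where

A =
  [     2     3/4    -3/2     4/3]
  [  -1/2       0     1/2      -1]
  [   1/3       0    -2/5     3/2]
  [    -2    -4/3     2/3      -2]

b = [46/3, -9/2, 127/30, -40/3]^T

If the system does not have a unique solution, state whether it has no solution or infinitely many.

x_1 = 1, x_2 = 4, x_3 = -6, x_4 = 1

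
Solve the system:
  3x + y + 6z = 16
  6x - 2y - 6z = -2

infinitely many solutions

Row-reduce:
R1 ← R1 / (3).
R2 ← R2 − 6·R1.
R2 ← R2 / (-4).
R1 ← R1 − 1/3·R2.
Rank is 2 with 3 unknowns, leaving z free.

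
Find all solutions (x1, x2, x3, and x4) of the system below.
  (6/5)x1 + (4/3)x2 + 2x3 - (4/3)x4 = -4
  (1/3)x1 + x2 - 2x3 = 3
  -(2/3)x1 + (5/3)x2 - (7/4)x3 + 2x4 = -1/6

Row-reduce:
R1 ← R1 / (6/5).
R2 ← R2 − 1/3·R1.
R3 ← R3 + 2/3·R1.
R2 ← R2 / (17/27).
R1 ← R1 − 10/9·R2.
R3 ← R3 − 65/27·R2.
R3 ← R3 / (621/68).
R1 ← R1 − 105/17·R3.
R2 ← R2 + 69/17·R3.
Rank is 3 with 4 unknowns, leaving x4 free.

infinitely many solutions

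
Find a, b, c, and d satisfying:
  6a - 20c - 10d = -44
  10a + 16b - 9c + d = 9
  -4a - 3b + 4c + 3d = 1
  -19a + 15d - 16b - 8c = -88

a = -4, b = 5, c = 3, d = -4

Row-reduce the augmented matrix:
R1 ← R1 / (6).
R2 ← R2 − 10·R1.
R3 ← R3 + 4·R1.
R4 ← R4 + 19·R1.
R2 ← R2 / (16).
R3 ← R3 + 3·R2.
R4 ← R4 + 16·R2.
R3 ← R3 / (-229/48).
R1 ← R1 + 10/3·R3.
R2 ← R2 − 73/48·R3.
R4 ← R4 + 47·R3.
R4 ← R4 / (1028/229).
R1 ← R1 + 325/229·R4.
R2 ← R2 − 227/229·R4.
R3 ← R3 − 17/229·R4.
Reading off the reduced rows gives a = -4, b = 5, c = 3, d = -4.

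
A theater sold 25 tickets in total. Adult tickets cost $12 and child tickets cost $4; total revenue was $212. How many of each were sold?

adult tickets: 14, child tickets: 11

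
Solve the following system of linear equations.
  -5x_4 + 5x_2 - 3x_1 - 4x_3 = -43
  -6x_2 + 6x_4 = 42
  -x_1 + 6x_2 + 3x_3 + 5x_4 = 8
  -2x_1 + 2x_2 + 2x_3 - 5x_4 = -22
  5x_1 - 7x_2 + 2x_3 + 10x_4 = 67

no solution

Row-reduce:
R1 ← R1 / (-3).
R3 ← R3 + 1·R1.
R4 ← R4 + 2·R1.
R5 ← R5 − 5·R1.
R2 ← R2 / (-6).
R1 ← R1 + 5/3·R2.
R3 ← R3 − 13/3·R2.
R4 ← R4 + 4/3·R2.
R5 ← R5 − 4/3·R2.
R3 ← R3 / (13/3).
R1 ← R1 − 4/3·R3.
R4 ← R4 − 14/3·R3.
R5 ← R5 + 14/3·R3.
R4 ← R4 / (-193/13).
R1 ← R1 + 44/13·R4.
R2 ← R2 + 1·R4.
R3 ← R3 − 33/13·R4.
R5 ← R5 − 193/13·R4.
Row 5 reduces to 0 = 2, a contradiction. The system is inconsistent.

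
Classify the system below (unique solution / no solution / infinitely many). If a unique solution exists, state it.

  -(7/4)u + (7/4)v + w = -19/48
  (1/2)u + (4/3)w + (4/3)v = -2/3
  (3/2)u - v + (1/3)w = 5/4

u = -2/3, v = -7/4, w = 3/2

Row-reduce the augmented matrix:
R1 ← R1 / (-7/4).
R2 ← R2 − 1/2·R1.
R3 ← R3 − 3/2·R1.
R2 ← R2 / (11/6).
R1 ← R1 + 1·R2.
R3 ← R3 − 1/2·R2.
R3 ← R3 / (173/231).
R1 ← R1 − 24/77·R3.
R2 ← R2 − 68/77·R3.
Reading off the reduced rows gives u = -2/3, v = -7/4, w = 3/2.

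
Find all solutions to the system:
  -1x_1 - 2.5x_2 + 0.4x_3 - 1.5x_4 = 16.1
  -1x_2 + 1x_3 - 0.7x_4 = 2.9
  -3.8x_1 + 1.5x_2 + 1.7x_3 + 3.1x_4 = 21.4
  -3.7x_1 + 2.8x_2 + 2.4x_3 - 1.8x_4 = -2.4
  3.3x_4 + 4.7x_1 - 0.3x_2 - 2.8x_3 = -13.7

x_1 = -6, x_2 = -6, x_3 = -1, x_4 = 3

Row-reduce the augmented matrix:
R1 ← R1 / (-1).
R3 ← R3 + 19/5·R1.
R4 ← R4 + 37/10·R1.
R5 ← R5 − 47/10·R1.
R2 ← R2 / (-1).
R1 ← R1 − 5/2·R2.
R3 ← R3 − 11·R2.
R4 ← R4 − 241/20·R2.
R5 ← R5 + 241/20·R2.
R3 ← R3 / (559/50).
R1 ← R1 − 21/10·R3.
R2 ← R2 + 1·R3.
R4 ← R4 − 1297/100·R3.
R5 ← R5 + 1297/100·R3.
R4 ← R4 / (-666453/111800).
R1 ← R1 + 1021/2236·R4.
R2 ← R2 − 4463/5590·R4.
R3 ← R3 − 55/559·R4.
R5 ← R5 − 666453/111800·R4.
R5 reduces to 0 = 0, so the extra equation is consistent.
Reading off the reduced rows gives x_1 = -6, x_2 = -6, x_3 = -1, x_4 = 3.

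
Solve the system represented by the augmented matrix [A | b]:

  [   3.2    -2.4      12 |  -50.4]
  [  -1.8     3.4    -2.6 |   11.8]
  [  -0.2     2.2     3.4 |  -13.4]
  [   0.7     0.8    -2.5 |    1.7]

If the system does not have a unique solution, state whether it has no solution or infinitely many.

Row-reduce the augmented matrix:
R1 ← R1 / (16/5).
R2 ← R2 + 9/5·R1.
R3 ← R3 + 1/5·R1.
R4 ← R4 − 7/10·R1.
R2 ← R2 / (41/20).
R1 ← R1 + 3/4·R2.
R3 ← R3 − 41/20·R2.
R4 ← R4 − 53/40·R2.
Swap R3 and R4.
R3 ← R3 / (-3201/410).
R1 ← R1 − 216/41·R3.
R2 ← R2 − 83/41·R3.
R4 reduces to 0 = 0, so the extra equation is consistent.
Reading off the reduced rows gives x_1 = -6, x_2 = -2, x_3 = -3.

x_1 = -6, x_2 = -2, x_3 = -3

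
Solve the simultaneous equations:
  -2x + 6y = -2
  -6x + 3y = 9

Row-reduce the augmented matrix:
R1 ← R1 / (-2).
R2 ← R2 + 6·R1.
R2 ← R2 / (-15).
R1 ← R1 + 3·R2.
Reading off the reduced rows gives x = -2, y = -1.

x = -2, y = -1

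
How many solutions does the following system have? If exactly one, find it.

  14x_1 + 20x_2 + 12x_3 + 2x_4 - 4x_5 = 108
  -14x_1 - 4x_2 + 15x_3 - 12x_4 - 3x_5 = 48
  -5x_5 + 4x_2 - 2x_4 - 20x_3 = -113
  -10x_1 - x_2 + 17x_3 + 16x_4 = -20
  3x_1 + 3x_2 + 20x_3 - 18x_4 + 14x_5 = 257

Row-reduce the augmented matrix:
R1 ← R1 / (14).
R2 ← R2 + 14·R1.
R4 ← R4 + 10·R1.
R5 ← R5 − 3·R1.
R2 ← R2 / (16).
R1 ← R1 − 10/7·R2.
R3 ← R3 − 4·R2.
R4 ← R4 − 93/7·R2.
R5 ← R5 + 9/7·R2.
R3 ← R3 / (-107/4).
R1 ← R1 + 87/56·R3.
R2 ← R2 − 27/16·R3.
R4 ← R4 − 353/112·R3.
R5 ← R5 − 2195/112·R3.
R4 ← R4 / (38635/1498).
R1 ← R1 − 754/749·R4.
R2 ← R2 + 127/214·R4.
R3 ← R3 + 2/107·R4.
R5 ← R5 + 28261/1498·R4.
R5 ← R5 / (1065959/77270).
R1 ← R1 − 33043/77270·R5.
R2 ← R2 + 22537/38635·R5.
R3 ← R3 − 4766/38635·R5.
R4 ← R4 − 7707/77270·R5.
Reading off the reduced rows gives x_1 = 4, x_2 = 1, x_3 = 5, x_4 = -4, x_5 = 5.

x_1 = 4, x_2 = 1, x_3 = 5, x_4 = -4, x_5 = 5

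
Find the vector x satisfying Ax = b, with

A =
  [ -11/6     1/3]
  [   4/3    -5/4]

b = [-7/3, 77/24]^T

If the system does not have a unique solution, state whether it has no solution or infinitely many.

x_1 = 1, x_2 = -3/2

Row-reduce the augmented matrix:
R1 ← R1 / (-11/6).
R2 ← R2 − 4/3·R1.
R2 ← R2 / (-133/132).
R1 ← R1 + 2/11·R2.
Reading off the reduced rows gives x_1 = 1, x_2 = -3/2.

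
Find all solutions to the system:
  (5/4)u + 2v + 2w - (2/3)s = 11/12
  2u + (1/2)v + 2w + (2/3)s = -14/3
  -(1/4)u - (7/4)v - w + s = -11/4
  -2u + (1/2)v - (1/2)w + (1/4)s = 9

no solution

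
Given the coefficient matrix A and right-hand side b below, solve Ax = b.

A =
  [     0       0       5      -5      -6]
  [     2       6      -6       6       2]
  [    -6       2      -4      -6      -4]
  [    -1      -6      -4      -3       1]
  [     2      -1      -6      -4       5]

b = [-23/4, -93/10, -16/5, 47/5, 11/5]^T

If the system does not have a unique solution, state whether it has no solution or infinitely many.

x_1 = -1, x_2 = -3/2, x_3 = 1/4, x_4 = 1/5, x_5 = 1

Row-reduce the augmented matrix:
Swap R1 and R2.
R1 ← R1 / (2).
R3 ← R3 + 6·R1.
R4 ← R4 + 1·R1.
R5 ← R5 − 2·R1.
Swap R2 and R3.
R2 ← R2 / (20).
R1 ← R1 − 3·R2.
R4 ← R4 + 3·R2.
R5 ← R5 + 7·R2.
R3 ← R3 / (5).
R1 ← R1 − 3/10·R3.
R2 ← R2 + 11/10·R3.
R4 ← R4 + 103/10·R3.
R5 ← R5 + 77/10·R3.
R4 ← R4 / (-17/2).
R1 ← R1 − 3/2·R4.
R2 ← R2 + 1/2·R4.
R3 ← R3 + 1·R4.
R5 ← R5 + 27/2·R4.
R5 ← R5 / (4436/425).
R1 ← R1 + 304/425·R5.
R2 ← R2 + 267/425·R5.
R3 ← R3 + 7/425·R5.
R4 ← R4 − 503/425·R5.
Reading off the reduced rows gives x_1 = -1, x_2 = -3/2, x_3 = 1/4, x_4 = 1/5, x_5 = 1.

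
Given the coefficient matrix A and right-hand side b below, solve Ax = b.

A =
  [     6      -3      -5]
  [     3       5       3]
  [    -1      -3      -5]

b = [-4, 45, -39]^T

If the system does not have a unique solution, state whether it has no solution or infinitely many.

Row-reduce the augmented matrix:
R1 ← R1 / (6).
R2 ← R2 − 3·R1.
R3 ← R3 + 1·R1.
R2 ← R2 / (13/2).
R1 ← R1 + 1/2·R2.
R3 ← R3 + 7/2·R2.
R3 ← R3 / (-112/39).
R1 ← R1 + 16/39·R3.
R2 ← R2 − 11/13·R3.
Reading off the reduced rows gives x_1 = 5, x_2 = 3, x_3 = 5.

x_1 = 5, x_2 = 3, x_3 = 5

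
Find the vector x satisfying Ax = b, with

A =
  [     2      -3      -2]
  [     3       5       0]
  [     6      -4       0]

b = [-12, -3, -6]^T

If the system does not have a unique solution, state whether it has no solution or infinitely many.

Row-reduce the augmented matrix:
R1 ← R1 / (2).
R2 ← R2 − 3·R1.
R3 ← R3 − 6·R1.
R2 ← R2 / (19/2).
R1 ← R1 + 3/2·R2.
R3 ← R3 − 5·R2.
R3 ← R3 / (84/19).
R1 ← R1 + 10/19·R3.
R2 ← R2 − 6/19·R3.
Reading off the reduced rows gives x_1 = -1, x_2 = 0, x_3 = 5.

x_1 = -1, x_2 = 0, x_3 = 5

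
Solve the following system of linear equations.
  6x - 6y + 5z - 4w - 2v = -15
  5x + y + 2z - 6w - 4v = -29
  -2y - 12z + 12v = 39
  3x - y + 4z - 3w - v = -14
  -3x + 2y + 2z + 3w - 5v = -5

Row-reduce:
R1 ← R1 / (6).
R2 ← R2 − 5·R1.
R4 ← R4 − 3·R1.
R5 ← R5 + 3·R1.
R2 ← R2 / (6).
R1 ← R1 + 1·R2.
R3 ← R3 + 2·R2.
R4 ← R4 − 2·R2.
R5 ← R5 + 1·R2.
R3 ← R3 / (-229/18).
R1 ← R1 − 17/36·R3.
R2 ← R2 + 13/36·R3.
R4 ← R4 − 20/9·R3.
R5 ← R5 − 149/36·R3.
R4 ← R4 / (-61/229).
R1 ← R1 + 262/229·R4.
R2 ← R2 + 96/229·R4.
R3 ← R3 − 16/229·R4.
R5 ← R5 − 61/229·R4.
Row 5 reduces to 0 = 1/2, a contradiction. The system is inconsistent.

no solution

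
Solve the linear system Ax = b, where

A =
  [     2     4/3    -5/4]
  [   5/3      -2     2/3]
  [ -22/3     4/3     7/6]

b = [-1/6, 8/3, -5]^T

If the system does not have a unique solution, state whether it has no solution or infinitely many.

Row-reduce:
R1 ← R1 / (2).
R2 ← R2 − 5/3·R1.
R3 ← R3 + 22/3·R1.
R2 ← R2 / (-28/9).
R1 ← R1 − 2/3·R2.
R3 ← R3 − 56/9·R2.
Rank is 2 with 3 unknowns, leaving x_3 free.

infinitely many solutions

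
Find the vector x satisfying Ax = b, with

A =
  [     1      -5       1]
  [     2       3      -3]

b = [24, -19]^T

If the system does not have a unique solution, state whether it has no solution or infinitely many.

infinitely many solutions

Row-reduce:
R2 ← R2 − 2·R1.
R2 ← R2 / (13).
R1 ← R1 + 5·R2.
Rank is 2 with 3 unknowns, leaving x_3 free.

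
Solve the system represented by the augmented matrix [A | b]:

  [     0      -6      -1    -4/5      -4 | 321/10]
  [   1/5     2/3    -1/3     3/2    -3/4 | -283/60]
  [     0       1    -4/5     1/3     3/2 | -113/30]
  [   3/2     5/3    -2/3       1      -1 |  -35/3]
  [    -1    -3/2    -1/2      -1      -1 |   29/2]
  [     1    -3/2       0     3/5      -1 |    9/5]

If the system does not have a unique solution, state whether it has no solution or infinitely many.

Row-reduce:
Swap R1 and R2.
R1 ← R1 / (1/5).
R4 ← R4 − 3/2·R1.
R5 ← R5 + 1·R1.
R6 ← R6 − 1·R1.
R2 ← R2 / (-6).
R1 ← R1 − 10/3·R2.
R3 ← R3 − 1·R2.
R4 ← R4 + 10/3·R2.
R5 ← R5 − 11/6·R2.
R6 ← R6 + 29/6·R2.
R3 ← R3 / (-29/30).
R1 ← R1 + 20/9·R3.
R2 ← R2 − 1/6·R3.
R4 ← R4 − 43/18·R3.
R5 ← R5 + 89/36·R3.
R6 ← R6 − 89/36·R3.
R4 ← R4 / (-9721/1044).
R1 ← R1 − 3443/522·R4.
R2 ← R2 − 73/435·R4.
R3 ← R3 + 6/29·R4.
R5 ← R5 − 7496/1305·R4.
R6 ← R6 + 7496/1305·R4.
R5 ← R5 / (-380437/145815).
R1 ← R1 + 46043/29163·R5.
R2 ← R2 − 47189/48605·R5.
R3 ← R3 + 10304/9721·R5.
R4 ← R4 + 18597/19442·R5.
R6 ← R6 − 380437/145815·R5.
Row 6 reduces to 0 = 1/4, a contradiction. The system is inconsistent.

no solution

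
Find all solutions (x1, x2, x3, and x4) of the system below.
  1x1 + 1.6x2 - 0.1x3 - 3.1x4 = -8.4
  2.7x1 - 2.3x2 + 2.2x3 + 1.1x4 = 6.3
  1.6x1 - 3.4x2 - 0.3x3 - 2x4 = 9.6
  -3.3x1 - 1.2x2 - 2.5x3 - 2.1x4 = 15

Row-reduce the augmented matrix:
R2 ← R2 − 27/10·R1.
R3 ← R3 − 8/5·R1.
R4 ← R4 + 33/10·R1.
R2 ← R2 / (-331/50).
R1 ← R1 − 8/5·R2.
R3 ← R3 + 149/25·R2.
R4 ← R4 − 102/25·R2.
R3 ← R3 / (-3912/1655).
R1 ← R1 − 329/662·R3.
R2 ← R2 + 247/662·R3.
R4 ← R4 + 8657/6620·R3.
R4 ← R4 / (-178089/52160).
R1 ← R1 + 10335/5216·R4.
R2 ← R2 + 2879/5216·R4.
R3 ← R3 − 6141/2608·R4.
Reading off the reduced rows gives x1 = -6, x2 = -5, x3 = 6, x4 = -2.

x1 = -6, x2 = -5, x3 = 6, x4 = -2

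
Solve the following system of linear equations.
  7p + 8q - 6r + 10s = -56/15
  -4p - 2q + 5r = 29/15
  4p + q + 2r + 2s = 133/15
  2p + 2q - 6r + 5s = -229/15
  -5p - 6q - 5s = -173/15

Row-reduce the augmented matrix:
R1 ← R1 / (7).
R2 ← R2 + 4·R1.
R3 ← R3 − 4·R1.
R4 ← R4 − 2·R1.
R5 ← R5 + 5·R1.
R2 ← R2 / (18/7).
R1 ← R1 − 8/7·R2.
R3 ← R3 + 25/7·R2.
R4 ← R4 + 2/7·R2.
R5 ← R5 + 2/7·R2.
R3 ← R3 / (137/18).
R1 ← R1 + 14/9·R3.
R2 ← R2 − 11/18·R3.
R4 ← R4 + 37/9·R3.
R5 ← R5 + 37/9·R3.
R4 ← R4 / (693/137).
R1 ← R1 + 34/137·R4.
R2 ← R2 − 258/137·R4.
R3 ← R3 − 76/137·R4.
R5 ← R5 − 693/137·R4.
R5 reduces to 0 = 0, so the extra equation is consistent.
Reading off the reduced rows gives p = 4/3, q = 11/5, r = 7/3, s = -5/3.

p = 4/3, q = 11/5, r = 7/3, s = -5/3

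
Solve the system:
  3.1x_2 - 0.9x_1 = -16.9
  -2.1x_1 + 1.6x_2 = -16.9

x_1 = 5, x_2 = -4

Row-reduce the augmented matrix:
R1 ← R1 / (-9/10).
R2 ← R2 + 21/10·R1.
R2 ← R2 / (-169/30).
R1 ← R1 + 31/9·R2.
Reading off the reduced rows gives x_1 = 5, x_2 = -4.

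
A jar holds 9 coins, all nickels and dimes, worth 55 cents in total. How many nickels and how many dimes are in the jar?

nickels: 7, dimes: 2

Let n = nickels, d = dimes.
  n + d = 9
  5n + 10d = 55
Row-reduce the augmented matrix:
R2 ← R2 − 5·R1.
R2 ← R2 / (5).
R1 ← R1 − 1·R2.
Reading off the reduced rows gives n = 7, d = 2.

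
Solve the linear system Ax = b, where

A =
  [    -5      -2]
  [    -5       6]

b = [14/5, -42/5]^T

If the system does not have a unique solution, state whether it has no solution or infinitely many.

x_1 = 0, x_2 = -7/5

Row-reduce the augmented matrix:
R1 ← R1 / (-5).
R2 ← R2 + 5·R1.
R2 ← R2 / (8).
R1 ← R1 − 2/5·R2.
Reading off the reduced rows gives x_1 = 0, x_2 = -7/5.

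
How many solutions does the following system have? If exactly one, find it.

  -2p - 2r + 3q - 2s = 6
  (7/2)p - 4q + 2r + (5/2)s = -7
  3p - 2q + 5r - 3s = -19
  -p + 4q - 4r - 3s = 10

Row-reduce:
R1 ← R1 / (-2).
R2 ← R2 − 7/2·R1.
R3 ← R3 − 3·R1.
R4 ← R4 + 1·R1.
R2 ← R2 / (5/4).
R1 ← R1 + 3/2·R2.
R3 ← R3 − 5/2·R2.
R4 ← R4 − 5/2·R2.
R3 ← R3 / (5).
R1 ← R1 + 4/5·R3.
R2 ← R2 + 6/5·R3.
Rank is 3 with 4 unknowns, leaving s free.

infinitely many solutions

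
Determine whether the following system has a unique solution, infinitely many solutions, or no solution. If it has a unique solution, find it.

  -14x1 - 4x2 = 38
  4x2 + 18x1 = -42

Row-reduce the augmented matrix:
R1 ← R1 / (-14).
R2 ← R2 − 18·R1.
R2 ← R2 / (-8/7).
R1 ← R1 − 2/7·R2.
Reading off the reduced rows gives x1 = -1, x2 = -6.

x1 = -1, x2 = -6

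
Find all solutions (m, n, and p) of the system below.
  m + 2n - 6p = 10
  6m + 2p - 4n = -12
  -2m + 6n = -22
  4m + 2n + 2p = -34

m = -4, n = -5, p = -4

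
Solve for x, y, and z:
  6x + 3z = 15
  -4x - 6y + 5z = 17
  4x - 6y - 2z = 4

Row-reduce the augmented matrix:
R1 ← R1 / (6).
R2 ← R2 + 4·R1.
R3 ← R3 − 4·R1.
R2 ← R2 / (-6).
R3 ← R3 + 6·R2.
R3 ← R3 / (-11).
R1 ← R1 − 1/2·R3.
R2 ← R2 + 7/6·R3.
Reading off the reduced rows gives x = 1, y = -1, z = 3.

x = 1, y = -1, z = 3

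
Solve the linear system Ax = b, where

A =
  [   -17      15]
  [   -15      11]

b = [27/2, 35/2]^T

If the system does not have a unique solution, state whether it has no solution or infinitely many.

x_1 = -3, x_2 = -5/2

Row-reduce the augmented matrix:
R1 ← R1 / (-17).
R2 ← R2 + 15·R1.
R2 ← R2 / (-38/17).
R1 ← R1 + 15/17·R2.
Reading off the reduced rows gives x_1 = -3, x_2 = -5/2.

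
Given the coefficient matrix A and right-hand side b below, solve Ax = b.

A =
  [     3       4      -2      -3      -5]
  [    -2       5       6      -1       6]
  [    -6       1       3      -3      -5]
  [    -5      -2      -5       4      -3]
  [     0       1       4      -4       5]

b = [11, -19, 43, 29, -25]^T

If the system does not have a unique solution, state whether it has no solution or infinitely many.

Row-reduce the augmented matrix:
R1 ← R1 / (3).
R2 ← R2 + 2·R1.
R3 ← R3 + 6·R1.
R4 ← R4 + 5·R1.
R2 ← R2 / (23/3).
R1 ← R1 − 4/3·R2.
R3 ← R3 − 9·R2.
R4 ← R4 − 14/3·R2.
R5 ← R5 − 1·R2.
R3 ← R3 / (-149/23).
R1 ← R1 + 34/23·R3.
R2 ← R2 − 14/23·R3.
R4 ← R4 + 257/23·R3.
R5 ← R5 − 78/23·R3.
R4 ← R4 / (1531/149).
R1 ← R1 − 115/149·R4.
R2 ← R2 + 135/149·R4.
R3 ← R3 − 126/149·R4.
R5 ← R5 + 965/149·R4.
R5 ← R5 / (10266/1531).
R1 ← R1 − 966/1531·R5.
R2 ← R2 − 397/1531·R5.
R3 ← R3 − 1977/1531·R5.
R4 ← R4 − 2729/1531·R5.
Reading off the reduced rows gives x_1 = -3, x_2 = 0, x_3 = 1, x_4 = 1, x_5 = -5.

x_1 = -3, x_2 = 0, x_3 = 1, x_4 = 1, x_5 = -5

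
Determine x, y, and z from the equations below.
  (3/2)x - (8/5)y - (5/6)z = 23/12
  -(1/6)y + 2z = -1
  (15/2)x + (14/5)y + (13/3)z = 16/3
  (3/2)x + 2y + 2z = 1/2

x = 1, y = 0, z = -1/2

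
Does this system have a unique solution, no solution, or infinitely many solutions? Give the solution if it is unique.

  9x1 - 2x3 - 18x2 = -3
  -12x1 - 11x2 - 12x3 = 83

infinitely many solutions

Row-reduce:
R1 ← R1 / (9).
R2 ← R2 + 12·R1.
R2 ← R2 / (-35).
R1 ← R1 + 2·R2.
Rank is 2 with 3 unknowns, leaving x3 free.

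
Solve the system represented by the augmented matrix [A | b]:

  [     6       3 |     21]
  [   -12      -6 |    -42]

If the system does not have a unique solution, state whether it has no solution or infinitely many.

infinitely many solutions

Row-reduce:
R1 ← R1 / (6).
R2 ← R2 + 12·R1.
Rank is 1 with 2 unknowns, leaving x_2 free.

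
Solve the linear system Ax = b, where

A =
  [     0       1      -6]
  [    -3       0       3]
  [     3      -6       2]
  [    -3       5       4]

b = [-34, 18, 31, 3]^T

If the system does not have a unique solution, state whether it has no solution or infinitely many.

Row-reduce the augmented matrix:
Swap R1 and R2.
R1 ← R1 / (-3).
R3 ← R3 − 3·R1.
R4 ← R4 + 3·R1.
R3 ← R3 + 6·R2.
R4 ← R4 − 5·R2.
R3 ← R3 / (-31).
R1 ← R1 + 1·R3.
R2 ← R2 + 6·R3.
R4 ← R4 − 31·R3.
R4 reduces to 0 = 0, so the extra equation is consistent.
Reading off the reduced rows gives x_1 = -1, x_2 = -4, x_3 = 5.

x_1 = -1, x_2 = -4, x_3 = 5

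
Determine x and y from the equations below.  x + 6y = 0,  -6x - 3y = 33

x = -6, y = 1

From equation 1: x = 0 − 6·y.
Substitute into equation 2 and solve: y = 1.
Then x = -6.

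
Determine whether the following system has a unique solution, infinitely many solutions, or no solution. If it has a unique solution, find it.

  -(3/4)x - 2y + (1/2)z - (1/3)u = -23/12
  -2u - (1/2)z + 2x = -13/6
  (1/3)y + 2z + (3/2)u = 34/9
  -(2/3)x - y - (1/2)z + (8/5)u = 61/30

Row-reduce the augmented matrix:
R1 ← R1 / (-3/4).
R2 ← R2 − 2·R1.
R4 ← R4 + 2/3·R1.
R2 ← R2 / (-16/3).
R1 ← R1 − 8/3·R2.
R3 ← R3 − 1/3·R2.
R4 ← R4 − 7/9·R2.
R3 ← R3 / (197/96).
R1 ← R1 + 1/4·R3.
R2 ← R2 + 5/32·R3.
R4 ← R4 + 79/96·R3.
R4 ← R4 / (35533/17730).
R1 ← R1 + 496/591·R4.
R2 ← R2 − 253/394·R4.
R3 ← R3 − 380/591·R4.
Reading off the reduced rows gives x = 1, y = 1/3, z = 1/3, u = 2.

x = 1, y = 1/3, z = 1/3, u = 2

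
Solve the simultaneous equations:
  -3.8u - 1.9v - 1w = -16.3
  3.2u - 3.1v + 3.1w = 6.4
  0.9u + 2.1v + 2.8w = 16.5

u = 2, v = 3, w = 3

Row-reduce the augmented matrix:
R1 ← R1 / (-19/5).
R2 ← R2 − 16/5·R1.
R3 ← R3 − 9/10·R1.
R2 ← R2 / (-47/10).
R1 ← R1 − 1/2·R2.
R3 ← R3 − 33/20·R2.
R3 ← R3 / (11987/3572).
R1 ← R1 − 899/1786·R3.
R2 ← R2 + 429/893·R3.
Reading off the reduced rows gives u = 2, v = 3, w = 3.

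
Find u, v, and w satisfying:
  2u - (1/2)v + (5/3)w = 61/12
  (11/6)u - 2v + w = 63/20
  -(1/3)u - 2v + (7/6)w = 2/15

u = 3/2, v = 1/2, w = 7/5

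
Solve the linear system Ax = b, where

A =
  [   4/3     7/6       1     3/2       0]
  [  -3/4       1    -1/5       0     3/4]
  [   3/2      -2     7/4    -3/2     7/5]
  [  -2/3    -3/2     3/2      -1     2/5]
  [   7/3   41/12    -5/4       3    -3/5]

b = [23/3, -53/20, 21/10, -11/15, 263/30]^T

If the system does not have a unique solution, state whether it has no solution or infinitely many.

Row-reduce:
R1 ← R1 / (4/3).
R2 ← R2 + 3/4·R1.
R3 ← R3 − 3/2·R1.
R4 ← R4 + 2/3·R1.
R5 ← R5 − 7/3·R1.
R2 ← R2 / (53/32).
R1 ← R1 − 7/8·R2.
R3 ← R3 + 53/16·R2.
R4 ← R4 + 11/12·R2.
R5 ← R5 − 11/8·R2.
R3 ← R3 / (27/20).
R1 ← R1 − 148/265·R3.
R2 ← R2 − 58/265·R3.
R4 ← R4 − 3499/1590·R3.
R5 ← R5 + 3499/1060·R3.
R4 ← R4 / (7619/2862).
R1 ← R1 − 620/477·R4.
R2 ← R2 − 359/477·R4.
R3 ← R3 + 10/9·R4.
R5 ← R5 + 7619/1908·R4.
Rank is 4 with 5 unknowns, leaving x_5 free.

infinitely many solutions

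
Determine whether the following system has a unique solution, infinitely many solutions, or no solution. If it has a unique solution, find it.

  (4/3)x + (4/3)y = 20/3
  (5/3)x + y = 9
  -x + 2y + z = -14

Row-reduce the augmented matrix:
R1 ← R1 / (4/3).
R2 ← R2 − 5/3·R1.
R3 ← R3 + 1·R1.
R2 ← R2 / (-2/3).
R1 ← R1 − 1·R2.
R3 ← R3 − 3·R2.
Reading off the reduced rows gives x = 6, y = -1, z = -6.

x = 6, y = -1, z = -6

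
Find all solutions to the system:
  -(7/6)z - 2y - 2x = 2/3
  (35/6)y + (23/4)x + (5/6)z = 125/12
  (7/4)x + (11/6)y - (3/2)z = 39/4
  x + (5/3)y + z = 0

no solution

Row-reduce:
R1 ← R1 / (-2).
R2 ← R2 − 23/4·R1.
R3 ← R3 − 7/4·R1.
R4 ← R4 − 1·R1.
R2 ← R2 / (1/12).
R1 ← R1 − 1·R2.
R3 ← R3 − 1/12·R2.
R4 ← R4 − 2/3·R2.
Swap R3 and R4.
R3 ← R3 / (247/12).
R1 ← R1 − 185/6·R3.
R2 ← R2 + 121/4·R3.
Row 4 reduces to 0 = -2, a contradiction. The system is inconsistent.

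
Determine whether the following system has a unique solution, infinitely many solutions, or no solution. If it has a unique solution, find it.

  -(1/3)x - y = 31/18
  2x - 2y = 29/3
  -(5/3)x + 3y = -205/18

x = 7/3, y = -5/2

Row-reduce the augmented matrix:
R1 ← R1 / (-1/3).
R2 ← R2 − 2·R1.
R3 ← R3 + 5/3·R1.
R2 ← R2 / (-8).
R1 ← R1 − 3·R2.
R3 ← R3 − 8·R2.
R3 reduces to 0 = 0, so the extra equation is consistent.
Reading off the reduced rows gives x = 7/3, y = -5/2.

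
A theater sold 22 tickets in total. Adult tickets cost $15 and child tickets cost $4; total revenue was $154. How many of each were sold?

Let a = adult tickets, c = child tickets.
  a + c = 22
  15a + 4c = 154
Row-reduce the augmented matrix:
R2 ← R2 − 15·R1.
R2 ← R2 / (-11).
R1 ← R1 − 1·R2.
Reading off the reduced rows gives a = 6, c = 16.

adult tickets: 6, child tickets: 16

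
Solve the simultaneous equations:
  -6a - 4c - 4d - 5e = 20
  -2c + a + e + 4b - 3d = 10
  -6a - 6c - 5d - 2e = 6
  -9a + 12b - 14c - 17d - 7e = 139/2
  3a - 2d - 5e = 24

Row-reduce:
R1 ← R1 / (-6).
R2 ← R2 − 1·R1.
R3 ← R3 + 6·R1.
R4 ← R4 + 9·R1.
R5 ← R5 − 3·R1.
R2 ← R2 / (4).
R4 ← R4 − 12·R2.
R3 ← R3 / (-2).
R1 ← R1 − 2/3·R3.
R2 ← R2 + 2/3·R3.
R5 ← R5 + 2·R3.
Swap R4 and R5.
R4 ← R4 / (-3).
R1 ← R1 − 1/3·R4.
R2 ← R2 + 7/12·R4.
R3 ← R3 − 1/2·R4.
Row 5 reduces to 0 = -1/2, a contradiction. The system is inconsistent.

no solution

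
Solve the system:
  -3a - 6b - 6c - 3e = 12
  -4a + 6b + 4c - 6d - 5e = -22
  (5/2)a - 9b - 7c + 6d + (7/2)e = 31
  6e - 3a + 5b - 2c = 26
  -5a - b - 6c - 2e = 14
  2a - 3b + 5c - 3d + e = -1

no solution

Row-reduce:
R1 ← R1 / (-3).
R2 ← R2 + 4·R1.
R3 ← R3 − 5/2·R1.
R4 ← R4 + 3·R1.
R5 ← R5 + 5·R1.
R6 ← R6 − 2·R1.
R2 ← R2 / (14).
R1 ← R1 − 2·R2.
R3 ← R3 + 14·R2.
R4 ← R4 − 11·R2.
R5 ← R5 − 9·R2.
R6 ← R6 + 7·R2.
Swap R3 and R4.
R3 ← R3 / (-38/7).
R1 ← R1 − 2/7·R3.
R2 ← R2 − 6/7·R3.
R5 ← R5 + 26/7·R3.
R6 ← R6 − 7·R3.
Swap R4 and R5.
R4 ← R4 / (12/19).
R1 ← R1 − 21/19·R4.
R2 ← R2 − 6/19·R4.
R3 ← R3 + 33/38·R4.
R6 ← R6 − 3/38·R4.
Swap R5 and R6.
R5 ← R5 / (23/2).
R1 ← R1 − 7·R5.
R2 ← R2 − 3·R5.
R3 ← R3 + 6·R5.
R4 ← R4 + 29/6·R5.
Row 6 reduces to 0 = 3, a contradiction. The system is inconsistent.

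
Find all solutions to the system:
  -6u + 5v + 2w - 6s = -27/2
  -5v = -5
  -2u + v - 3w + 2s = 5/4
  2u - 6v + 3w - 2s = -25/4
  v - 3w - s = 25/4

u = 5/2, v = 1, w = -7/4, s = 0

Row-reduce the augmented matrix:
R1 ← R1 / (-6).
R3 ← R3 + 2·R1.
R4 ← R4 − 2·R1.
R2 ← R2 / (-5).
R1 ← R1 + 5/6·R2.
R3 ← R3 + 2/3·R2.
R4 ← R4 + 13/3·R2.
R5 ← R5 − 1·R2.
R3 ← R3 / (-11/3).
R1 ← R1 + 1/3·R3.
R4 ← R4 − 11/3·R3.
R5 ← R5 + 3·R3.
Swap R4 and R5.
R4 ← R4 / (-47/11).
R1 ← R1 − 7/11·R4.
R3 ← R3 + 12/11·R4.
R5 reduces to 0 = 0, so the extra equation is consistent.
Reading off the reduced rows gives u = 5/2, v = 1, w = -7/4, s = 0.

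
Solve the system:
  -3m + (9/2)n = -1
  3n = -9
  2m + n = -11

Row-reduce:
R1 ← R1 / (-3).
R3 ← R3 − 2·R1.
R2 ← R2 / (3).
R1 ← R1 + 3/2·R2.
R3 ← R3 − 4·R2.
Row 3 reduces to 0 = 1/3, a contradiction. The system is inconsistent.

no solution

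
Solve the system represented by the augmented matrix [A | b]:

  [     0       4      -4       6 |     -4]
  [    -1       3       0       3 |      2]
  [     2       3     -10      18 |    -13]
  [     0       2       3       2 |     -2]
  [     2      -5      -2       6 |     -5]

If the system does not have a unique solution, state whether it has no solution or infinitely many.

x_1 = -5, x_2 = -1, x_3 = 0, x_4 = 0

Row-reduce the augmented matrix:
Swap R1 and R2.
R1 ← R1 / (-1).
R3 ← R3 − 2·R1.
R5 ← R5 − 2·R1.
R2 ← R2 / (4).
R1 ← R1 + 3·R2.
R3 ← R3 − 9·R2.
R4 ← R4 − 2·R2.
R5 ← R5 − 1·R2.
R3 ← R3 / (-1).
R1 ← R1 + 3·R3.
R2 ← R2 + 1·R3.
R4 ← R4 − 5·R3.
R5 ← R5 + 1·R3.
R4 ← R4 / (103/2).
R1 ← R1 + 30·R4.
R2 ← R2 + 9·R4.
R3 ← R3 + 21/2·R4.
R5 reduces to 0 = 0, so the extra equation is consistent.
Reading off the reduced rows gives x_1 = -5, x_2 = -1, x_3 = 0, x_4 = 0.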